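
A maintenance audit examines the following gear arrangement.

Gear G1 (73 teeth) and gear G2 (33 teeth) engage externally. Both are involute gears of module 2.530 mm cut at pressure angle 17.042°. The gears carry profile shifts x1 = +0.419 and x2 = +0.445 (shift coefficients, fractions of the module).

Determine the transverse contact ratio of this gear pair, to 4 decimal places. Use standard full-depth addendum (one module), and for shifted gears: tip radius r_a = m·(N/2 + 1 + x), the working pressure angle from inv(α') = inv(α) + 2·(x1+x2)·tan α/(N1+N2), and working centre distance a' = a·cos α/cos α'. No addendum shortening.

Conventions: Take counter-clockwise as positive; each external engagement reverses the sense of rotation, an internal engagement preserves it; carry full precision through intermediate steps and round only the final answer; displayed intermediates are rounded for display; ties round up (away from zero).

1.7652

single-mesh involute tooth geometry (73T engaging 33T at module 2.530)
base radii: r_b1 = 88.290148, r_b2 = 39.911985
tip radii: r_a1 = 95.935070, r_a2 = 45.400850
inv(α') = inv(17.042°) + 2·(+0.419+0.445)·tan α/(73+33) = 0.01409046  ⇒  α' = 19.64103°
a' = a·cos α / cos α' = 134.0900·cos 17.042°/cos 19.64103° = 136.122130
action lengths: √(r_a1²−r_b1²) = 37.528489, √(r_a2²−r_b2²) = 21.639563
base pitch p_b = π·m·cos α = 7.599224
CR = (37.528489 + 21.639563 − 136.122130·sin 19.64103°)/7.599224 = 1.765160
contact ratio ≈ 1.7652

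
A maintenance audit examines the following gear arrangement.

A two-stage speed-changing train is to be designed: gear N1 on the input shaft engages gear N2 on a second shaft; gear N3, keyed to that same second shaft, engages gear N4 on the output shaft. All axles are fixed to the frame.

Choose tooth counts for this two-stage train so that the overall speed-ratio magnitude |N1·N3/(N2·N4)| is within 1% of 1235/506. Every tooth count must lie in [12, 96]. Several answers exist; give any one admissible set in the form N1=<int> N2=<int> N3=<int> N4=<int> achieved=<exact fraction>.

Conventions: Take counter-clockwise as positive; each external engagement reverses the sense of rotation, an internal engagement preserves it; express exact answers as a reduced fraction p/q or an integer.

N1=13 N2=22 N3=95 N4=23 achieved=1235/506

topology: fixed-axis compound train — 2 stages, target 1235/506
target = 1235/506 in lowest terms: an exact hit needs N1·N3 = k·1235 and N2·N4 = k·506 for one integer k, every count in [12, 96]; additionally prefer no 1:1 stage (N1 ≠ N2, N3 ≠ N4)
k = 1: N1·N3 = 1235 = 13·95, N2·N4 = 506 = 22·23
achieved = 13·95/(22·23) = 1235/506; |achieved − target| = 0 ≤ 247/10120 ✓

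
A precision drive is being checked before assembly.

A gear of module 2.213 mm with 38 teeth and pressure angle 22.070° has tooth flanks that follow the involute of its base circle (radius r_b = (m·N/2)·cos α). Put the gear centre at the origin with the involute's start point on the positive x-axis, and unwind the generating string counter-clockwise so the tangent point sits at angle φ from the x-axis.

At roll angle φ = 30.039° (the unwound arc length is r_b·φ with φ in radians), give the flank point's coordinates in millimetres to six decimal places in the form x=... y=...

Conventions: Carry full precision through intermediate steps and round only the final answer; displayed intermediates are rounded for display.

class = single-mesh tooth geometry [base-circle involute, m = 2.213, 38T]
pitch radius r_p = m·N/2 = 2.213·38/2 = 42.047000
base radius r_b = r_p·cos α = 42.047000·cos 22.070° = 38.966027
roll angle φ = 30.039° = 0.52427945 rad
x = r_b·(cos φ + φ·sin φ) = 43.958884
y = r_b·(sin φ − φ·cos φ) = 1.820827

x=43.958884 y=1.820827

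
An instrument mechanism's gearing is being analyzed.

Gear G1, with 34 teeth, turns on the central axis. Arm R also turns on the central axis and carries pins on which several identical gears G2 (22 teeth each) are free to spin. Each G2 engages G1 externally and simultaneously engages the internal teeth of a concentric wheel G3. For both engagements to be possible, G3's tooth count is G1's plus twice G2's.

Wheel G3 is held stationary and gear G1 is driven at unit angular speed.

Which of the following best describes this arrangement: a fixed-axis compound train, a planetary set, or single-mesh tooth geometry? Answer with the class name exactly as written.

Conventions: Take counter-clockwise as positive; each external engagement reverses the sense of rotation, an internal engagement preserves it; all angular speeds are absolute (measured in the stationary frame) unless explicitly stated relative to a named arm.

planetary set

recognized (axles ride arm R): planetary set, 34/22/78 teeth
classification: planetary set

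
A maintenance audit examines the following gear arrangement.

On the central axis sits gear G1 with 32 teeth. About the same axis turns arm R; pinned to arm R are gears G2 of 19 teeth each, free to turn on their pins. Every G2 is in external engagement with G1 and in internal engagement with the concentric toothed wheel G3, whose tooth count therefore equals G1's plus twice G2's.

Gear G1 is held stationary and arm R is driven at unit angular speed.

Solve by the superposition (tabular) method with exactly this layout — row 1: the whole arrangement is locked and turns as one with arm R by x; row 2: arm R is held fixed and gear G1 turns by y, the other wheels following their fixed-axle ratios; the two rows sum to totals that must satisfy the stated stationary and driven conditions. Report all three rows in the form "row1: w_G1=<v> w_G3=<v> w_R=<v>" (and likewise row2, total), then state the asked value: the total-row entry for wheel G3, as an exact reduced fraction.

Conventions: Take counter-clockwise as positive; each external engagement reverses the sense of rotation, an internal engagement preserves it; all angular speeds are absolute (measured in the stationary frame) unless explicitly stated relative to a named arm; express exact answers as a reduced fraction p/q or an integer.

row1: w_G1=1 w_G3=1 w_R=1
row2: w_G1=-1 w_G3=16/35 w_R=0
total: w_G1=0 w_G3=51/35 w_R=1
asked value: 51/35

topology: planetary set — G1 32T / G2 19T / G3 70T, arm = carrier (Willis)
row 1: whole set turns with the arm by x
row 2 — arm fixed, fixed-axis ratios: sun y, ring −(32/70)·y, arm 0
boundary: total ω_sun = x + y = 0 and total ω_arm = x = 1  ⇒  y = -1, x = 1
row 2 ring = −(32/70)·(-1) = 16/35
totals (row 1 + row 2): sun 1 + (-1) = 0, ring 1 + 16/35 = 51/35, arm 1 + 0 = 1
asked cell (total, ring) = 51/35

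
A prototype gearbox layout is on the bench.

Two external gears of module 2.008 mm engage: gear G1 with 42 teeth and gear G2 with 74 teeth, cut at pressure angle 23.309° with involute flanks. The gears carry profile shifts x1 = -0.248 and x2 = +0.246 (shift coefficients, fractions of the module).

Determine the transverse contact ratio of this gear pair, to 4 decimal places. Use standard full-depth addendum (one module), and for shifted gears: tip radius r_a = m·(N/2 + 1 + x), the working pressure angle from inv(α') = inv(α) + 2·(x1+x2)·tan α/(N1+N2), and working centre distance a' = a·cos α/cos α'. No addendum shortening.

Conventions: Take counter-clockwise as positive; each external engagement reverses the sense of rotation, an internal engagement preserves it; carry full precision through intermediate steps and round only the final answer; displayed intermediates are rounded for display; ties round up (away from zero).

1.6178

recognized (one external pair, fixed centres): single-mesh tooth geometry, m = 2.008, N1 = 42, N2 = 74
base radii: r_b1 = 38.726427, r_b2 = 68.232275
tip radii: r_a1 = 43.678016, r_a2 = 76.797968
inv(α') = inv(23.309°) + 2·(-0.248+0.246)·tan α/(42+74) = 0.02402061  ⇒  α' = 23.30441°
a' = a·cos α / cos α' = 116.4640·cos 23.309°/cos 23.30441° = 116.459984
action lengths: √(r_a1²−r_b1²) = 20.199826, √(r_a2²−r_b2²) = 35.246056
base pitch p_b = π·m·cos α = 5.793460
CR = (20.199826 + 35.246056 − 116.459984·sin 23.30441°)/5.793460 = 1.617759
contact ratio ≈ 1.6178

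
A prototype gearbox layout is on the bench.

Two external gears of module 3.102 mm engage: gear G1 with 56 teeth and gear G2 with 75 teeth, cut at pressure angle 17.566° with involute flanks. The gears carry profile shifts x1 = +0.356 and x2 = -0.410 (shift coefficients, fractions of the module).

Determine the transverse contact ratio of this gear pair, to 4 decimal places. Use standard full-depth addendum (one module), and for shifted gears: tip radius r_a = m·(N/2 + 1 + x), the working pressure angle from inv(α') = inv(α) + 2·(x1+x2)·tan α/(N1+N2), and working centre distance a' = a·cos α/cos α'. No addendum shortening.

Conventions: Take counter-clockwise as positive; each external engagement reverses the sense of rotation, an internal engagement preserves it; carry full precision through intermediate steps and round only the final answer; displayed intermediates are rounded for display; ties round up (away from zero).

1.9256

recognized (one external pair, fixed centres): single-mesh tooth geometry, m = 3.102, N1 = 56, N2 = 75
base radii: r_b1 = 82.805899, r_b2 = 110.900757
tip radii: r_a1 = 91.062312, r_a2 = 118.155180
inv(α') = inv(17.566°) + 2·(+0.356-0.410)·tan α/(56+75) = 0.00972016  ⇒  α' = 17.41541°
a' = a·cos α / cos α' = 203.1810·cos 17.566°/cos 17.41541° = 203.012795
action lengths: √(r_a1²−r_b1²) = 37.888360, √(r_a2²−r_b2²) = 40.763570
base pitch p_b = π·m·cos α = 9.290800
CR = (37.888360 + 40.763570 − 203.012795·sin 17.41541°)/9.290800 = 1.925637
contact ratio ≈ 1.9256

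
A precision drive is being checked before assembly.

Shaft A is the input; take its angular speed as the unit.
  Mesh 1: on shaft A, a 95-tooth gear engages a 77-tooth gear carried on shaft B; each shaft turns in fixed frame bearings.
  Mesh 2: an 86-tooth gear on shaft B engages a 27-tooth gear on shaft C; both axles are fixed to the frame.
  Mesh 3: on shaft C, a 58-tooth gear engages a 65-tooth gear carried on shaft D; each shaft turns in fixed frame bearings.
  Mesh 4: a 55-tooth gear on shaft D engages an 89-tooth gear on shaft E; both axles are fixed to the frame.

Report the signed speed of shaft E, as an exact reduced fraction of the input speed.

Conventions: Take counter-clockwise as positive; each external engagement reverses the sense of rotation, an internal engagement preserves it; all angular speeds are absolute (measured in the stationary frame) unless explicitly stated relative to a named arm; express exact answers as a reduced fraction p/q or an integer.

473860/218673

4-mesh fixed-axis compound train (all bearings frame-fixed)
mesh 1 [95T→77T]: |ω|/ω_in = 1×95/77 = 95/77, sense flips to −
mesh 2 [86T→27T]: |ω|/ω_in = (95/77)×86/27 = 8170/2079, sense flips to +
mesh 3 [58T→65T]: |ω|/ω_in = (8170/2079)×58/65 = 94772/27027, sense flips to −
mesh 4 [55T→89T]: |ω|/ω_in = (94772/27027)×55/89 = 473860/218673, sense flips to +
signed output speed (× input speed) = 473860/218673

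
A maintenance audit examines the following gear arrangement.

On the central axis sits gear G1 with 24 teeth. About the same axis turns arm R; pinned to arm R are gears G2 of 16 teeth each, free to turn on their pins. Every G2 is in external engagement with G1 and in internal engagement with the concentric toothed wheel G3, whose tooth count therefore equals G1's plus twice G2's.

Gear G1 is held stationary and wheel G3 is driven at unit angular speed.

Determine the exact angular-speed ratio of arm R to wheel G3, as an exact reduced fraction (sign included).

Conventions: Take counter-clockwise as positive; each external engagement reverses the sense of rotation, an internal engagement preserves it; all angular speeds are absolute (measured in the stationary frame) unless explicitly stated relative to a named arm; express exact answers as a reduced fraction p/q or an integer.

recognized (axles ride arm R): planetary set, 24/16/56 teeth
ring teeth: 24 + 2·16 = 56
24(ω_sun−ω_arm) = −56(ω_ring−ω_arm),  ω_sun = 0, ω_ring = 1
24(0−ω_arm) = −56(1−ω_arm)  ⇒  80·ω_arm = 56  ⇒  ω_arm = 7/10
ω_out/ω_in = 7/10

7/10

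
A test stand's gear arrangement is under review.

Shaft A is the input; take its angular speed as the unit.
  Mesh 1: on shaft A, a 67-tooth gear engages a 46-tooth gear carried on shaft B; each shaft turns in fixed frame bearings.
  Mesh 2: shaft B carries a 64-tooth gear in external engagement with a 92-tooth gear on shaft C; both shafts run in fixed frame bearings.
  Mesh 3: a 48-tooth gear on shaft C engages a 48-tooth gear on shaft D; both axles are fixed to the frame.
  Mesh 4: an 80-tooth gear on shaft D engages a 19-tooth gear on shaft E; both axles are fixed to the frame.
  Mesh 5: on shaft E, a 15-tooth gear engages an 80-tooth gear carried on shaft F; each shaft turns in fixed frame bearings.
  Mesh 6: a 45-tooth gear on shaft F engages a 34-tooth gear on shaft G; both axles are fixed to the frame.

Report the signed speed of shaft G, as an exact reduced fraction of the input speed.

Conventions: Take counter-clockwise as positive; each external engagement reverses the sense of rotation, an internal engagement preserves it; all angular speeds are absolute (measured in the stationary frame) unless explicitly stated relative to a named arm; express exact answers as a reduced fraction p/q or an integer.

180900/170867

6-mesh fixed-axis compound train (all bearings frame-fixed)
mesh 1 [67T→46T]: |ω|/ω_in = 1×67/46 = 67/46, sense flips to −
mesh 2 [64T→92T]: |ω|/ω_in = (67/46)×64/92 = 536/529, sense flips to +
mesh 3 [48T→48T]: |ω|/ω_in = (536/529)×48/48 = 536/529, sense flips to −
mesh 4 [80T→19T]: |ω|/ω_in = (536/529)×80/19 = 42880/10051, sense flips to +
mesh 5 [15T→80T]: |ω|/ω_in = (42880/10051)×15/80 = 8040/10051, sense flips to −
mesh 6 [45T→34T]: |ω|/ω_in = (8040/10051)×45/34 = 180900/170867, sense flips to +
signed output speed (× input speed) = 180900/170867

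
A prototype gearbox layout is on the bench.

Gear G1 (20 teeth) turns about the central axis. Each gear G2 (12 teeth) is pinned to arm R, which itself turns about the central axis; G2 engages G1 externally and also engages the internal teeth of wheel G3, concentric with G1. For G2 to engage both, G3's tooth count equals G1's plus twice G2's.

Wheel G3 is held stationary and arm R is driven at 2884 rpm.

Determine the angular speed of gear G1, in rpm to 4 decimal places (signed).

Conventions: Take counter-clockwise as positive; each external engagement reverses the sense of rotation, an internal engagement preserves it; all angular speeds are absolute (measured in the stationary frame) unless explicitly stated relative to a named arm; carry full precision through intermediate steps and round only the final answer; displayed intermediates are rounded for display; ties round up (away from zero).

recognized (axles ride arm R): planetary set, 20/12/44 teeth
normalise by the input: solve with ω_arm = 1, then scale by 2884 rpm
ring teeth: 20 + 2·12 = 44
20(ω_sun−ω_arm) = −44(ω_ring−ω_arm),  ω_ring = 0, ω_arm = 1
ω_sun = 1 − (44/20)(0−1) = 16/5
scale: ω_sun = 16/5 × 2884 rpm = +9228.8000 rpm

+9228.8000 rpm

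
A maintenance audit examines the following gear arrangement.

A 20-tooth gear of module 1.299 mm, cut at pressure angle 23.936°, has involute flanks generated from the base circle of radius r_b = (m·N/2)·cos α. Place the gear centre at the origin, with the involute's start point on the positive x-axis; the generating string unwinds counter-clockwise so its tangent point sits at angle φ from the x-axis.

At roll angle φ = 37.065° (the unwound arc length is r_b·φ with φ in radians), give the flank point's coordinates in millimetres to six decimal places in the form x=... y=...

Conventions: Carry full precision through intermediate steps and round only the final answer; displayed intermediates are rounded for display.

x=14.103236 y=1.027243

recognized (one wheel, involute flank): single-mesh tooth geometry, m = 1.299, N = 20
pitch radius r_p = m·N/2 = 1.299·20/2 = 12.990000
base radius r_b = r_p·cos α = 12.990000·cos 23.936° = 11.872850
roll angle φ = 37.065° = 0.64690629 rad
x = r_b·(cos φ + φ·sin φ) = 14.103236
y = r_b·(sin φ − φ·cos φ) = 1.027243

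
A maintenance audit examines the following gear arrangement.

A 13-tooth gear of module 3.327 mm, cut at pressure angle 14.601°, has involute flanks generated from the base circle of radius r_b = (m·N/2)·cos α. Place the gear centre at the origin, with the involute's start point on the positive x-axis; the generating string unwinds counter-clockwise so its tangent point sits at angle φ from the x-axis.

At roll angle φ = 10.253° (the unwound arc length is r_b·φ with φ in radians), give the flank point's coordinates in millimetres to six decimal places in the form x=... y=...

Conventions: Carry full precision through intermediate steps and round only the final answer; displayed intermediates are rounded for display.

x=21.259492 y=0.039846

topology: single-mesh involute geometry — m = 3.327, N = 13
pitch radius r_p = m·N/2 = 3.327·13/2 = 21.625500
base radius r_b = r_p·cos α = 21.625500·cos 14.601° = 20.927100
roll angle φ = 10.253° = 0.17894861 rad
x = r_b·(cos φ + φ·sin φ) = 21.259492
y = r_b·(sin φ − φ·cos φ) = 0.039846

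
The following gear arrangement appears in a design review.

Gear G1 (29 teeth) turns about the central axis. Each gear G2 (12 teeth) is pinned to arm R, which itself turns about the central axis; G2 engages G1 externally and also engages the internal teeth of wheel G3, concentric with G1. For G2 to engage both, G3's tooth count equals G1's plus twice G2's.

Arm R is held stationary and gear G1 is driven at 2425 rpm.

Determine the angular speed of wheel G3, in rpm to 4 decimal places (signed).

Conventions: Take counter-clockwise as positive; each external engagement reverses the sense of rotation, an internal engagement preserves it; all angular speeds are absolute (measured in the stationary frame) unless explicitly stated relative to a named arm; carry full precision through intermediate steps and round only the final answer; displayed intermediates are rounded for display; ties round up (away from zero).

-1326.8868 rpm

planetary set (29T centre, 12T on arm, 53T internal) — Willis relation
normalise by the input: solve with ω_sun = 1, then scale by 2425 rpm
ring teeth: 29 + 2·12 = 53
29(ω_sun−ω_arm) = −53(ω_ring−ω_arm),  ω_arm = 0, ω_sun = 1
ω_ring = 0 − (29/53)(1−0) = -29/53
scale: ω_ring = -29/53 × 2425 rpm = -1326.8868 rpm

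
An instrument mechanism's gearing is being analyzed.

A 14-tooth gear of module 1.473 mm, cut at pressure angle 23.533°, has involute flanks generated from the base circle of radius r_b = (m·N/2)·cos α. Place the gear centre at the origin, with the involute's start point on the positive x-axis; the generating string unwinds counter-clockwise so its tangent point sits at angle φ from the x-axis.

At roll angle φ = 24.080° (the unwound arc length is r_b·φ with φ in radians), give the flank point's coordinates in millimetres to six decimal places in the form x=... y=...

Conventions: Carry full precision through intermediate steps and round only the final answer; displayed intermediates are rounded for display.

recognized (one wheel, involute flank): single-mesh tooth geometry, m = 1.473, N = 14
pitch radius r_p = m·N/2 = 1.473·14/2 = 10.311000
base radius r_b = r_p·cos α = 10.311000·cos 23.533° = 9.453437
roll angle φ = 24.080° = 0.42027528 rad
x = r_b·(cos φ + φ·sin φ) = 10.251817
y = r_b·(sin φ − φ·cos φ) = 0.229816

x=10.251817 y=0.229816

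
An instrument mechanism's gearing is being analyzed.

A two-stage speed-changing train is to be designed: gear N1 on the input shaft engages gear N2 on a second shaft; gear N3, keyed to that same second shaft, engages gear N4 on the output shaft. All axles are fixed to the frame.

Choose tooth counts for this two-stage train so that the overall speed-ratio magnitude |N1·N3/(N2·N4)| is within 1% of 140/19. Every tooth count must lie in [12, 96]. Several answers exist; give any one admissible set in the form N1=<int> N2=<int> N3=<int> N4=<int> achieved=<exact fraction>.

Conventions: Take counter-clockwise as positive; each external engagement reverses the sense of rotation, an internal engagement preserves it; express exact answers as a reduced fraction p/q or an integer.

design class (target 140/19): fixed-axis compound train
target = 140/19 in lowest terms: an exact hit needs N1·N3 = k·140 and N2·N4 = k·19 for one integer k, every count in [12, 96]; additionally prefer no 1:1 stage (N1 ≠ N2, N3 ≠ N4)
k = 1…11: no 1:1-free in-range split of k·140 and k·19 into factor pairs; take k = 12
k = 12: N1·N3 = 1680 = 20·84, N2·N4 = 228 = 12·19
achieved = 20·84/(12·19) = 140/19; |achieved − target| = 0 ≤ 7/95 ✓

N1=20 N2=12 N3=84 N4=19 achieved=140/19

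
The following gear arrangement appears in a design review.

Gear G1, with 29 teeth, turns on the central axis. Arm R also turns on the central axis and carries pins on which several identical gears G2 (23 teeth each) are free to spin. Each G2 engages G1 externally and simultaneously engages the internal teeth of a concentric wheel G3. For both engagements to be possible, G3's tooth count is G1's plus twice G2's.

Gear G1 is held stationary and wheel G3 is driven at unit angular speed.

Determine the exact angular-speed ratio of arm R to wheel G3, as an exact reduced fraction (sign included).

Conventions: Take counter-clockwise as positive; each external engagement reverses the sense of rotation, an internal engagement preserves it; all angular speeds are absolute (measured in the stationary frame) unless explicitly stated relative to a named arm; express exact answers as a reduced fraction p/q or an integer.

recognized (axles ride arm R): planetary set, 29/23/75 teeth
ring teeth: 29 + 2·23 = 75
29(ω_sun−ω_arm) = −75(ω_ring−ω_arm),  ω_sun = 0, ω_ring = 1
29(0−ω_arm) = −75(1−ω_arm)  ⇒  104·ω_arm = 75  ⇒  ω_arm = 75/104
ω_out/ω_in = 75/104

75/104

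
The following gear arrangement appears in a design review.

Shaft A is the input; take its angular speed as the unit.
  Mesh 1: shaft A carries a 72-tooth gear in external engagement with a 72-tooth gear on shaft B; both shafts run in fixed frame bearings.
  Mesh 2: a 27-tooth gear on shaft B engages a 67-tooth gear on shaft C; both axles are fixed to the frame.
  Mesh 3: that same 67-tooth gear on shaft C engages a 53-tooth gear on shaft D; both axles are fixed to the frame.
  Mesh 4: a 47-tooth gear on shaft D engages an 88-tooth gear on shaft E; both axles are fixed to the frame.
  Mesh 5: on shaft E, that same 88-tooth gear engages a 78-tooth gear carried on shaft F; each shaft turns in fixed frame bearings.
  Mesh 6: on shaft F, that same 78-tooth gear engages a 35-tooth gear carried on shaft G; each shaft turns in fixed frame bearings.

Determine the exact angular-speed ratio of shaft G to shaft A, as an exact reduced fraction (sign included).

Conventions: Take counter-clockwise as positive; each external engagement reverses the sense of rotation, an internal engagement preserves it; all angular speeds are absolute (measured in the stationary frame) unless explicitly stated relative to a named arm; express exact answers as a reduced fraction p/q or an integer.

class = fixed-axis compound train [6 meshes; 6 ratios multiply, 6 sense flips]
mesh 1 [72T→72T]: running ratio 1, sense −
mesh 2 [27T→67T]: running ratio 27/67, sense +
mesh 3 [67T→53T]: running ratio 27/53, sense −
mesh 4 [47T→88T]: running ratio 1269/4664, sense +
mesh 5 [88T→78T]: running ratio 423/1378, sense −
mesh 6 [78T→35T]: running ratio 1269/1855, sense +
ω_out/ω_in = 1269/1855

1269/1855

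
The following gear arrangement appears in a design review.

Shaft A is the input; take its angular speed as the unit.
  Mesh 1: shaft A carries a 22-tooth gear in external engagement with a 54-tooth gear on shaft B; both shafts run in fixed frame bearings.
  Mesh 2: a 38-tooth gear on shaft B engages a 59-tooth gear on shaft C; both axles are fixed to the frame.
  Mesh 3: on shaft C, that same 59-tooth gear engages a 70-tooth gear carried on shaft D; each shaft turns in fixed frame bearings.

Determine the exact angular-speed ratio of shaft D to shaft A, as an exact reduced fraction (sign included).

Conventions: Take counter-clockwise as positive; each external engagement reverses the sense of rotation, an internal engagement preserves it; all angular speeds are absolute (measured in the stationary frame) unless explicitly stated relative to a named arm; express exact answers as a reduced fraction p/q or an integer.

-209/945

class = fixed-axis compound train [3 meshes; 3 ratios multiply, 3 sense flips]
mesh 1 [22T→54T]: running ratio 11/27, sense −
mesh 2 [38T→59T]: running ratio 418/1593, sense +
mesh 3 [59T→70T]: running ratio 209/945, sense −
ω_out/ω_in = -209/945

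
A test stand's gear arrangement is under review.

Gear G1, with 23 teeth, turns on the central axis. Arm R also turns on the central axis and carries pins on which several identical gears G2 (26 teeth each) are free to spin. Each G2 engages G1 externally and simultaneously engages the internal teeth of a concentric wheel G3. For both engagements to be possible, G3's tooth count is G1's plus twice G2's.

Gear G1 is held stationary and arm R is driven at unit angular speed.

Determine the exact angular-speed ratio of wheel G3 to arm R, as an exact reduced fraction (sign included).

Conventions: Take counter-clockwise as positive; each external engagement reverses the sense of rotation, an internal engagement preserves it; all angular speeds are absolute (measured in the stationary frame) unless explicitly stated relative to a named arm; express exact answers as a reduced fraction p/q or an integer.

98/75

class = planetary set [G3 = 23+2·26 = 75; Willis about the carrier]
ring teeth: 23 + 2·26 = 75
23(ω_sun−ω_arm) = −75(ω_ring−ω_arm),  ω_sun = 0, ω_arm = 1
ω_ring = 1 − (23/75)(0−1) = 98/75
ω_out/ω_in = 98/75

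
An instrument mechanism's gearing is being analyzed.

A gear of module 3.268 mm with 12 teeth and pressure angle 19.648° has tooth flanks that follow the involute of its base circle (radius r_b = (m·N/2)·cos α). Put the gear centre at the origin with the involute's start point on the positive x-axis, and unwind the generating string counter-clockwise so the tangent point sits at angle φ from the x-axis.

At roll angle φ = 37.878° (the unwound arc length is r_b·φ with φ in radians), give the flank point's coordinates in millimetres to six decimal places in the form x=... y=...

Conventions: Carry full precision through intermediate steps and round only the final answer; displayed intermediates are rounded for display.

x=22.071363 y=1.701971

topology: single-mesh involute geometry — m = 3.268, N = 12
pitch radius r_p = m·N/2 = 3.268·12/2 = 19.608000
base radius r_b = r_p·cos α = 19.608000·cos 19.648° = 18.466346
roll angle φ = 37.878° = 0.66109581 rad
x = r_b·(cos φ + φ·sin φ) = 22.071363
y = r_b·(sin φ − φ·cos φ) = 1.701971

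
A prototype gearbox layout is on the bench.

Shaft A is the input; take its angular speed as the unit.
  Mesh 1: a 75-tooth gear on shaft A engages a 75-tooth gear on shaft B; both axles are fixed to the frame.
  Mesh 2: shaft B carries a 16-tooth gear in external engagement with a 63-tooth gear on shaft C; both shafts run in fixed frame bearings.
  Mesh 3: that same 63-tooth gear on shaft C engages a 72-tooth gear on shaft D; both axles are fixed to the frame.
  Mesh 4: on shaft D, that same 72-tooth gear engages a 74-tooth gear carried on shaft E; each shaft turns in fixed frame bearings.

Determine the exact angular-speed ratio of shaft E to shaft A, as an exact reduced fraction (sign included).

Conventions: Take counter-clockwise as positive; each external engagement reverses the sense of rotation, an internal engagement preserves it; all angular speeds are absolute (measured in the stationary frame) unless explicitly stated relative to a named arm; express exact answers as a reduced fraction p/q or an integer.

8/37

class = fixed-axis compound train [4 meshes; 4 ratios multiply, 4 sense flips]
mesh 1 [75T→75T]: running ratio 1, sense −
mesh 2 [16T→63T]: running ratio 16/63, sense +
mesh 3 [63T→72T]: running ratio 2/9, sense −
mesh 4 [72T→74T]: running ratio 8/37, sense +
ω_out/ω_in = 8/37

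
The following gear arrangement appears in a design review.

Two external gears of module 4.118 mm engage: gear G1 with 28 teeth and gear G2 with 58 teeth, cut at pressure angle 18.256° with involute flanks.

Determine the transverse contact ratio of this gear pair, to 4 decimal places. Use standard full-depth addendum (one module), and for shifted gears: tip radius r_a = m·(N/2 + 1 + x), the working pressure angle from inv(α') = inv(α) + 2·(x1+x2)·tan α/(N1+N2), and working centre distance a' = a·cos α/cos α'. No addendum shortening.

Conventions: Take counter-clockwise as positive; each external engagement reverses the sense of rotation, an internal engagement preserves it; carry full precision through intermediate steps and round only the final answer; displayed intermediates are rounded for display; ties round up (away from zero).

class = single-mesh tooth geometry [involute pair 28T × 58T, m = 4.118]
base radii: r_b1 = 54.750163, r_b2 = 113.411052
tip radii: r_a1 = 61.770000, r_a2 = 123.540000
no profile shift: α' = α, a' = a
action lengths: √(r_a1²−r_b1²) = 28.599870, √(r_a2²−r_b2²) = 48.990457
base pitch p_b = π·m·cos α = 12.285908
CR = (28.599870 + 48.990457 − 177.074000·sin 18.25600°)/12.285908 = 1.800400
contact ratio ≈ 1.8004

1.8004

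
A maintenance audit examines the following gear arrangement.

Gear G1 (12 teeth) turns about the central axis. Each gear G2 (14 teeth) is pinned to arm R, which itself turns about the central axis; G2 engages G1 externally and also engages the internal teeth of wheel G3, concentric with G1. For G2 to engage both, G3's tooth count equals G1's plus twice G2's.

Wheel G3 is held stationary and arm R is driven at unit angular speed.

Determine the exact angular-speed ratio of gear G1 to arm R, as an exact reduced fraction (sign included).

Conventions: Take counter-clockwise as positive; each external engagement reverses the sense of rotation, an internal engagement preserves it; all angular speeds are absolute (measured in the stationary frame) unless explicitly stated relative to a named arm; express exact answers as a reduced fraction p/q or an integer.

planetary set (12T centre, 14T on arm, 40T internal) — Willis relation
ring teeth: 12 + 2·14 = 40
12(ω_sun−ω_arm) = −40(ω_ring−ω_arm),  ω_ring = 0, ω_arm = 1
ω_sun = 1 − (40/12)(0−1) = 13/3
ω_out/ω_in = 13/3

13/3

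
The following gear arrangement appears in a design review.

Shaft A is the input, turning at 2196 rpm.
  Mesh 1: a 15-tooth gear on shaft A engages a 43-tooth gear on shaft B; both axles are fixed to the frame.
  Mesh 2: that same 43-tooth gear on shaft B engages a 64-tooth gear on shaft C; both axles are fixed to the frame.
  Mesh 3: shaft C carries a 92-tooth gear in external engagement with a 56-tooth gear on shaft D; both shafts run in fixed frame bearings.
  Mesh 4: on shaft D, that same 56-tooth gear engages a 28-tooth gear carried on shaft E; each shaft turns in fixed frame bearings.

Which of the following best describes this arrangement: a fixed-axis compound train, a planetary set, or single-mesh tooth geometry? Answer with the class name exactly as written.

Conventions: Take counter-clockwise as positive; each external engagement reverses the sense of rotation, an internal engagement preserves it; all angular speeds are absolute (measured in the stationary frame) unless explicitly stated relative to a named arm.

recognized (5 fixed axles, 4 meshes): fixed-axis compound train
classification: fixed-axis compound train

fixed-axis compound train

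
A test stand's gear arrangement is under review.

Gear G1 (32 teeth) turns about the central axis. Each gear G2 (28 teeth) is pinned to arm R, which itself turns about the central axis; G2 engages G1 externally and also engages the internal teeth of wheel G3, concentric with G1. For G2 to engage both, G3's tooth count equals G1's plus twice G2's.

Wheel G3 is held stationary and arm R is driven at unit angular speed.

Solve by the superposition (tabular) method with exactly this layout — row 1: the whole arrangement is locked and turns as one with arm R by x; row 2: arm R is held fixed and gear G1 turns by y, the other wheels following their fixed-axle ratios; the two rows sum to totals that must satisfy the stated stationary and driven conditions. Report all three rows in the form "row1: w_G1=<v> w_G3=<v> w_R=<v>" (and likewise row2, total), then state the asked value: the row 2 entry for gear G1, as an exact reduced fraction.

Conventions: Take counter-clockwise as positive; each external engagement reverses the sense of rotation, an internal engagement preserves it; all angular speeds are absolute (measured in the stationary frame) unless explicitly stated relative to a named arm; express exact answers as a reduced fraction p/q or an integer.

row1: w_G1=1 w_G3=1 w_R=1
row2: w_G1=11/4 w_G3=-1 w_R=0
total: w_G1=15/4 w_G3=0 w_R=1
asked value: 11/4

recognized (axles ride arm R): planetary set, 32/28/88 teeth
row 1 — lock + rotate with arm: ω_sun = ω_ring = ω_arm = x
row 2 — arm fixed, fixed-axis ratios: sun y, ring −(32/88)·y, arm 0
boundary: total ω_ring = x − (32/88)·y = 0 and total ω_arm = x = 1  ⇒  y = 11/4, x = 1
row 2 ring = −(32/88)·11/4 = -1
totals (row 1 + row 2): sun 1 + 11/4 = 15/4, ring 1 + (-1) = 0, arm 1 + 0 = 1
asked cell (row2, sun) = 11/4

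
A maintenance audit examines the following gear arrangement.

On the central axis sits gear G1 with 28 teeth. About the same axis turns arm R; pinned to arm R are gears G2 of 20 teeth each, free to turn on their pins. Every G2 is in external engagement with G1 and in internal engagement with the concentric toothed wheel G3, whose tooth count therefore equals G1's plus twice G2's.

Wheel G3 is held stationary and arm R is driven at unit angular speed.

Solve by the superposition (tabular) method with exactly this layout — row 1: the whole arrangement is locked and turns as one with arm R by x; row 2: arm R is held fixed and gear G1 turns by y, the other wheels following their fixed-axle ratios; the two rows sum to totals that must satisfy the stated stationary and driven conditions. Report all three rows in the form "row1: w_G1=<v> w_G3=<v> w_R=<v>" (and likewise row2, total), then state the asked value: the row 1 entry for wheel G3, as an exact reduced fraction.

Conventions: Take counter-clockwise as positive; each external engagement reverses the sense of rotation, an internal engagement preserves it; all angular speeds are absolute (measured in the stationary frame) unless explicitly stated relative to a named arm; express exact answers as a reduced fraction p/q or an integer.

row1: w_G1=1 w_G3=1 w_R=1
row2: w_G1=17/7 w_G3=-1 w_R=0
total: w_G1=24/7 w_G3=0 w_R=1
asked value: 1

recognized (axles ride arm R): planetary set, 28/20/68 teeth
row 1 (train locked, turned with arm): all members turn x
row 2 (arm held, sun turns y): ω_ring = −(28/68)·y, ω_arm = 0
boundary: total ω_ring = x − (28/68)·y = 0 and total ω_arm = x = 1  ⇒  y = 17/7, x = 1
row 2 ring = −(28/68)·17/7 = -1
totals (row 1 + row 2): sun 1 + 17/7 = 24/7, ring 1 + (-1) = 0, arm 1 + 0 = 1
asked cell (row1, ring) = 1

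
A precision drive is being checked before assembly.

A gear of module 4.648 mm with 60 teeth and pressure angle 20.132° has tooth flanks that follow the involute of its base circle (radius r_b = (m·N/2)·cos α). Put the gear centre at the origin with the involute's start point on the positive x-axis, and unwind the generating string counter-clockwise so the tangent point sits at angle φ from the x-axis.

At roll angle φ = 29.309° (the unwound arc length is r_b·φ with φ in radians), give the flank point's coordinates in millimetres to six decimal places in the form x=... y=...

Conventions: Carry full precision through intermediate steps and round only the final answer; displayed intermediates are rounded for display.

class = single-mesh tooth geometry [base-circle involute, m = 4.648, 60T]
pitch radius r_p = m·N/2 = 4.648·60/2 = 139.440000
base radius r_b = r_p·cos α = 139.440000·cos 20.132° = 130.920519
roll angle φ = 29.309° = 0.51153855 rad
x = r_b·(cos φ + φ·sin φ) = 146.945249
y = r_b·(sin φ − φ·cos φ) = 5.690029

x=146.945249 y=5.690029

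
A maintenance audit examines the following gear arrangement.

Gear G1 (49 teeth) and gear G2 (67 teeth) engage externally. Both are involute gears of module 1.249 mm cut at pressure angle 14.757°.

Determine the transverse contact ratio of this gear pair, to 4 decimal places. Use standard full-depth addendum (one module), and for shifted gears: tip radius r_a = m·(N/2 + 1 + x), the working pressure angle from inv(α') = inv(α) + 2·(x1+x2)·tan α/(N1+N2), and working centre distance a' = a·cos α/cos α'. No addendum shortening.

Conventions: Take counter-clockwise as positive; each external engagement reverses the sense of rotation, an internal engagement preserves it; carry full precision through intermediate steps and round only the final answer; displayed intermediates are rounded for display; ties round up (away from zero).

single-mesh involute tooth geometry (49T engaging 67T at module 1.249)
base radii: r_b1 = 29.591137, r_b2 = 40.461351
tip radii: r_a1 = 31.849500, r_a2 = 43.090500
no profile shift: α' = α, a' = a
action lengths: √(r_a1²−r_b1²) = 11.779442, √(r_a2²−r_b2²) = 14.821278
base pitch p_b = π·m·cos α = 3.794420
CR = (11.779442 + 14.821278 − 72.442000·sin 14.75700°)/3.794420 = 2.147439
contact ratio ≈ 2.1474

2.1474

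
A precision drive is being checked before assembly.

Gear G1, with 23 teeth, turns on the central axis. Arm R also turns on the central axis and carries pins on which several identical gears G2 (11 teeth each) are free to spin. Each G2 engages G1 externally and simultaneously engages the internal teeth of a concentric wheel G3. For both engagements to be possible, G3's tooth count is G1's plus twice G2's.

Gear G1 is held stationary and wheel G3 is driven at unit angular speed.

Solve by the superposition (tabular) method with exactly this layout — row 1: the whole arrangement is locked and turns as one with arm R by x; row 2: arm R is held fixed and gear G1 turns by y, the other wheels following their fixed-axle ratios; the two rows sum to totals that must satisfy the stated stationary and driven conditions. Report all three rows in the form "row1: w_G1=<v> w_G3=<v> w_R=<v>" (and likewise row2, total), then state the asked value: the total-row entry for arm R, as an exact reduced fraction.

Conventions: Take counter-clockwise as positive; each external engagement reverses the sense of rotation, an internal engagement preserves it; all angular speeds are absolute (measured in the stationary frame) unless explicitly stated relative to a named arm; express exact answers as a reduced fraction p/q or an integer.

planetary set (23T centre, 11T on arm, 45T internal) — Willis relation
row 1: whole set turns with the arm by x
row 2 (arm held, sun turns y): ω_ring = −(23/45)·y, ω_arm = 0
boundary: total ω_sun = x + y = 0 and total ω_ring = x − (23/45)·y = 1  ⇒  y = -45/68, x = 45/68
row 2 ring = −(23/45)·(-45/68) = 23/68
totals (row 1 + row 2): sun 45/68 + (-45/68) = 0, ring 45/68 + 23/68 = 1, arm 45/68 + 0 = 45/68
asked cell (total, arm) = 45/68

row1: w_G1=45/68 w_G3=45/68 w_R=45/68
row2: w_G1=-45/68 w_G3=23/68 w_R=0
total: w_G1=0 w_G3=1 w_R=45/68
asked value: 45/68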